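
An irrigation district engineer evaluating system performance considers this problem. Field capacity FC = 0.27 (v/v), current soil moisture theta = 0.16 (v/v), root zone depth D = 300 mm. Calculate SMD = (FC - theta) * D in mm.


SMD = (FC - theta) * D
    = (0.27 - 0.16) * 300
    = 0.110 * 300
    = 33 mm


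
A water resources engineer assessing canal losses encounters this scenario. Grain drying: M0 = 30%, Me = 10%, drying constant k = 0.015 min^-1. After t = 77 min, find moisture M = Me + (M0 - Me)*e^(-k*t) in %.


M = Me + (M0 - Me) * e^(-k*t)
  = 10 + (30 - 10) * e^(-0.015*77)
  = 10 + 20 * e^(-1.155)
  = 10 + 20 * 0.31506
  = 10 + 6.3012
  = 16.30%


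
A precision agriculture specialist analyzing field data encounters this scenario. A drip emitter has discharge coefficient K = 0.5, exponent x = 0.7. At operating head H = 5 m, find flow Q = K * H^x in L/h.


Q = K * H^x
  = 0.5 * 5^0.7
  = 0.5 * 3.0852
  = 1.54 L/h


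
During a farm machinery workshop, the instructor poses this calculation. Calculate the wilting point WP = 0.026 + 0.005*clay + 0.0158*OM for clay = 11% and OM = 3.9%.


WP = 0.026 + 0.005*11 + 0.0158*3.9
   = 0.026 + 0.0550 + 0.0616
   = 0.1426


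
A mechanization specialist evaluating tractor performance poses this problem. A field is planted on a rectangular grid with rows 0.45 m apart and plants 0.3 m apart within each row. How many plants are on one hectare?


D = 10000 / (row_sp * plant_sp)
  = 10000 / (0.45 * 0.3)
  = 10000 / 0.1350
  = 74074.07 plants/ha


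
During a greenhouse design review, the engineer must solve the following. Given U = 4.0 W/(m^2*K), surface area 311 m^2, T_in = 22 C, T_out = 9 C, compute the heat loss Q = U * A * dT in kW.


dT = 22 - (9) = 13 K
Q = U * A * dT
  = 4.0 * 311 * 13
  = 16172 W = 16.17 kW


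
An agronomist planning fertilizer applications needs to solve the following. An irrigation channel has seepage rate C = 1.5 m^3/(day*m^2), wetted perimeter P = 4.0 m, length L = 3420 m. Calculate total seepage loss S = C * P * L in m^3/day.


S = C * P * L
  = 1.5 * 4.0 * 3420
  = 20520 m^3/day


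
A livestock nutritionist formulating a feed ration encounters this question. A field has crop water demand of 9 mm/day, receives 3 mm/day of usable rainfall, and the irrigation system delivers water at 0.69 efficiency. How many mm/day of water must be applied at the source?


IWR = (ETc - Pe) / Ea
    = (9 - 3) / 0.69
    = 6 / 0.69
    = 8.70 mm/day


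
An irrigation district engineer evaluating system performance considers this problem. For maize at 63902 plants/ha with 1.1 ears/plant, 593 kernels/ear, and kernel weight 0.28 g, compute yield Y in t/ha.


Y = density * ears * kernels * kw
  = 63902 * 1.1 * 593 * 0.28 g/ha
  = 11671316.89 g/ha
  = 11671.32 kg/ha = 11.67 t/ha


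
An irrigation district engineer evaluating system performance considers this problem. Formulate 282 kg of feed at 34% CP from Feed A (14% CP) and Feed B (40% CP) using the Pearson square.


parts_A = CP_b - target = 40 - 34 = 6
parts_B = target - CP_a = 34 - 14 = 20
total_parts = 6 + 20 = 26
Feed A = 282 * 6 / 26 = 65.08 kg
Feed B = 282 * 20 / 26 = 216.92 kg

65.08 kg


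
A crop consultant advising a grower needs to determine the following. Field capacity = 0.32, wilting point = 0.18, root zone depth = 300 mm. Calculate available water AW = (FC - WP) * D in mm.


AW = (FC - WP) * D
   = (0.32 - 0.18) * 300
   = 0.14 * 300
   = 42 mm


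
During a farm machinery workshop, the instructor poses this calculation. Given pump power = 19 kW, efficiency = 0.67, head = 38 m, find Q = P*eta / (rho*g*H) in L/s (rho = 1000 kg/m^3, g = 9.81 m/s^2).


Q = (P * 1000 * eta) / (rho * g * H)
  = (19 * 1000 * 0.67) / (1000 * 9.81 * 38)
  = 12730 / 372780
  = 0.03415 m^3/s = 34.15 L/s


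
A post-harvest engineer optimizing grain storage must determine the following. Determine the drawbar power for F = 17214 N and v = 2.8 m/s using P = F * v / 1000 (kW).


P = F * v / 1000
  = 17214 * 2.8 / 1000
  = 48199.20 / 1000
  = 48.20 kW


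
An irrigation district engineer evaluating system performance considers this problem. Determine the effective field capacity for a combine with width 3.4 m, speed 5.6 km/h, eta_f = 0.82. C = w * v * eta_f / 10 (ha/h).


C = w * v * eta_f / 10
  = 3.4 * 5.6 * 0.82 / 10
  = 15.61 / 10
  = 1.56 ha/h


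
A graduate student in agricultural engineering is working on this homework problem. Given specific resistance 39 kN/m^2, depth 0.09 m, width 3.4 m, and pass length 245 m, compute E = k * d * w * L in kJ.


E = k * d * w * L
  = 39 * 0.09 * 3.4 * 245
  = 2923.83 kJ


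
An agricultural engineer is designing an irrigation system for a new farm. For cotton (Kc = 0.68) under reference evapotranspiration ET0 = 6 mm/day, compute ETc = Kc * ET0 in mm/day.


ETc = Kc * ET0
    = 0.68 * 6
    = 4.08 mm/day


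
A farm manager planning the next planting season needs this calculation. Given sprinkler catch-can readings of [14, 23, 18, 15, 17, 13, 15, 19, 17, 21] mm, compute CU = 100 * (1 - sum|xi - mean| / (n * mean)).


xbar = 172 / 10 = 17.200
sum|xi - xbar| = 24.400
CU = 100 * (1 - 24.400 / (10 * 17.200))
   = 100 * (1 - 0.1419)
   = 85.81%


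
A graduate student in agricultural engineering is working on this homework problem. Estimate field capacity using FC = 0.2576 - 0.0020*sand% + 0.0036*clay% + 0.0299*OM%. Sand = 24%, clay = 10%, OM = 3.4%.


FC = 0.2576 - 0.0020*24 + 0.0036*10 + 0.0299*3.4
   = 0.2576 - 0.0480 + 0.0360 + 0.1017
   = 0.3473


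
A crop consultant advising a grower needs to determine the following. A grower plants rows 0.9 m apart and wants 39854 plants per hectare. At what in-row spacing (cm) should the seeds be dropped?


spacing = 10000 / (row_sp * density)
        = 10000 / (0.9 * 39854)
        = 10000 / 35868.60
        = 0.27880 m = 27.88 cm


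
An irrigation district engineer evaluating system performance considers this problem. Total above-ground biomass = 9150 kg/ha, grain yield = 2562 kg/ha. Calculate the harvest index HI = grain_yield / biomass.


HI = grain_yield / biomass
   = 2562 / 9150
   = 0.28


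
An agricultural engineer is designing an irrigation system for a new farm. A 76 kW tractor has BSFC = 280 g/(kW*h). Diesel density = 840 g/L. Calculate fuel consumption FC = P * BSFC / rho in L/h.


FC = P * BSFC / rho_fuel
   = 76 * 280 / 840
   = 21280 / 840
   = 25.33 L/h


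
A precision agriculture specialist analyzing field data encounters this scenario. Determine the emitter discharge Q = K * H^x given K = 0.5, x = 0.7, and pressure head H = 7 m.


Q = K * H^x
  = 0.5 * 7^0.7
  = 0.5 * 3.9045
  = 1.95 L/h


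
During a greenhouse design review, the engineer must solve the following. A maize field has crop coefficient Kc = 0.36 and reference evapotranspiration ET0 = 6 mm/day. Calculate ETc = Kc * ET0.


ETc = Kc * ET0
    = 0.36 * 6
    = 2.16 mm/day


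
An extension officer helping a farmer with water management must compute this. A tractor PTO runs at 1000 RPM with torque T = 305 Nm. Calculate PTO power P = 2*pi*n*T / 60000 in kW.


P = 2*pi*n*T / 60000
  = 2*pi * 1000 * 305 / 60000
  = 1916371.52 / 60000
  = 31.94 kW


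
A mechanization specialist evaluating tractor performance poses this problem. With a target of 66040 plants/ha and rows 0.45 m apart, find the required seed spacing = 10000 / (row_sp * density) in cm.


spacing = 10000 / (row_sp * density)
        = 10000 / (0.45 * 66040)
        = 10000 / 29718
        = 0.33650 m = 33.65 cm


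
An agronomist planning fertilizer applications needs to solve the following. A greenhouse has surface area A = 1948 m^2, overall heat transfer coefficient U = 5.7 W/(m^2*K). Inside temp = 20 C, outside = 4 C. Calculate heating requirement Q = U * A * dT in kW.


dT = 20 - (4) = 16 K
Q = U * A * dT
  = 5.7 * 1948 * 16
  = 177657.60 W = 177.66 kW


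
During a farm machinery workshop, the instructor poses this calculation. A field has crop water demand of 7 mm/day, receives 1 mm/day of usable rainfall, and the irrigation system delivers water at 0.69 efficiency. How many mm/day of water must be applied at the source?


IWR = (ETc - Pe) / Ea
    = (7 - 1) / 0.69
    = 6 / 0.69
    = 8.70 mm/day


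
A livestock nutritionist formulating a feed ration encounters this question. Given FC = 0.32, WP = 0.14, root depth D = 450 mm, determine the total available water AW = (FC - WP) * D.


AW = (FC - WP) * D
   = (0.32 - 0.14) * 450
   = 0.18 * 450
   = 81 mm


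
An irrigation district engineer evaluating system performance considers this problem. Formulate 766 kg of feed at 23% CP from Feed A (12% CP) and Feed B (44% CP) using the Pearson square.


parts_A = CP_b - target = 44 - 23 = 21
parts_B = target - CP_a = 23 - 12 = 11
total_parts = 21 + 11 = 32
Feed A = 766 * 21 / 32 = 502.69 kg
Feed B = 766 * 11 / 32 = 263.31 kg

502.69 kg


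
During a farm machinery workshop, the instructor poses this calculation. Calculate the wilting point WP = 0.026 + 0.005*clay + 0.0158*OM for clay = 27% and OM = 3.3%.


WP = 0.026 + 0.005*27 + 0.0158*3.3
   = 0.026 + 0.1350 + 0.0521
   = 0.2131


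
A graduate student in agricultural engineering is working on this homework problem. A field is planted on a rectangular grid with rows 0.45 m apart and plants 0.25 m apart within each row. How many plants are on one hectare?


D = 10000 / (row_sp * plant_sp)
  = 10000 / (0.45 * 0.25)
  = 10000 / 0.1125
  = 88888.89 plants/ha


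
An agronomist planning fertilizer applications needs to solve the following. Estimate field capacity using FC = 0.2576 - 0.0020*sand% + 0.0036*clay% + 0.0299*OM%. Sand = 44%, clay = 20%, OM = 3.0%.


FC = 0.2576 - 0.0020*44 + 0.0036*20 + 0.0299*3.0
   = 0.2576 - 0.0880 + 0.0720 + 0.0897
   = 0.3313


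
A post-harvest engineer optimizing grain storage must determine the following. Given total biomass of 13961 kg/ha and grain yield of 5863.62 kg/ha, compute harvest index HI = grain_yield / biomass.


HI = grain_yield / biomass
   = 5863.62 / 13961
   = 0.42


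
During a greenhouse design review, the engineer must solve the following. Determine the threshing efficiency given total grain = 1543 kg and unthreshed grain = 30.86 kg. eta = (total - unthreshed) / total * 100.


eta = (total - unthreshed) / total * 100
    = (1543 - 30.86) / 1543 * 100
    = 1512.14 / 1543 * 100
    = 98%


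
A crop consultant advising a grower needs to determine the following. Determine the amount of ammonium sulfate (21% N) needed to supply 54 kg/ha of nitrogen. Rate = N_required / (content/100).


Rate = N_required / (N_content / 100)
     = 54 / (21 / 100)
     = 54 / 0.21
     = 257.14 kg/ha


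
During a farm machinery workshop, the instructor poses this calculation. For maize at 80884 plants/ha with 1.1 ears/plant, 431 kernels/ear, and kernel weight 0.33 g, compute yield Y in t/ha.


Y = density * ears * kernels * kw
  = 80884 * 1.1 * 431 * 0.33 g/ha
  = 12654544.45 g/ha
  = 12654.54 kg/ha = 12.65 t/ha


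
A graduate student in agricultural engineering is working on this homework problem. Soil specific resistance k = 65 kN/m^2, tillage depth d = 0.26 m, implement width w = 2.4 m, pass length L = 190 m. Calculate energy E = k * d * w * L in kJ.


E = k * d * w * L
  = 65 * 0.26 * 2.4 * 190
  = 7706.40 kJ


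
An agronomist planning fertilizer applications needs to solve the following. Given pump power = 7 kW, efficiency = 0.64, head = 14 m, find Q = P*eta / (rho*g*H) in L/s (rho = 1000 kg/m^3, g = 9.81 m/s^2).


Q = (P * 1000 * eta) / (rho * g * H)
  = (7 * 1000 * 0.64) / (1000 * 9.81 * 14)
  = 4480 / 137340
  = 0.03262 m^3/s = 32.62 L/s


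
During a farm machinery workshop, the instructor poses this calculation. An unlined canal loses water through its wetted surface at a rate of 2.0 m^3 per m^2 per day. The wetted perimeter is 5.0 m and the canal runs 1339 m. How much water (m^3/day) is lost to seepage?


S = C * P * L
  = 2.0 * 5.0 * 1339
  = 13390 m^3/day


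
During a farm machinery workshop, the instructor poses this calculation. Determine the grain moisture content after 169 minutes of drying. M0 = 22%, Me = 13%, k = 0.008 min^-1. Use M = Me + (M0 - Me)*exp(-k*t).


M = Me + (M0 - Me) * e^(-k*t)
  = 13 + (22 - 13) * e^(-0.008*169)
  = 13 + 9 * e^(-1.352)
  = 13 + 9 * 0.25872
  = 13 + 2.3285
  = 15.33%


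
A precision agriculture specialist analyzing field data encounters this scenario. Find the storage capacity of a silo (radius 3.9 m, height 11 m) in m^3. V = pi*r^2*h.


V = pi * r^2 * h
  = pi * 3.9^2 * 11
  = pi * 15.21 * 11
  = 525.62 m^3


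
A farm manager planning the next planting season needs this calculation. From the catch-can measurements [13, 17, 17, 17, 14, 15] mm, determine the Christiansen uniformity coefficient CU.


xbar = 93 / 6 = 15.500
sum|xi - xbar| = 9
CU = 100 * (1 - 9 / (6 * 15.500))
   = 100 * (1 - 0.0968)
   = 90.32%


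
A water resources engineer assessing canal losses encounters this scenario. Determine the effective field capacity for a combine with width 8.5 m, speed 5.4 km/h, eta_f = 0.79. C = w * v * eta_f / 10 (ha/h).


C = w * v * eta_f / 10
  = 8.5 * 5.4 * 0.79 / 10
  = 36.26 / 10
  = 3.63 ha/h


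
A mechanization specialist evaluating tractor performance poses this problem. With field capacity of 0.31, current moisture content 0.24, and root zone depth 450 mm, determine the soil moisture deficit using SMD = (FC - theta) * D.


SMD = (FC - theta) * D
    = (0.31 - 0.24) * 450
    = 0.070 * 450
    = 31.50 mm


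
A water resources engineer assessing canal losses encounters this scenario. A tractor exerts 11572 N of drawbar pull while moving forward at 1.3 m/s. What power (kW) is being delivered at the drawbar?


P = F * v / 1000
  = 11572 * 1.3 / 1000
  = 15043.60 / 1000
  = 15.04 kW


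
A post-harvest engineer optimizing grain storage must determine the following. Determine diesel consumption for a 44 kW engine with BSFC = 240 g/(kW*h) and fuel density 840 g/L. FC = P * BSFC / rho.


FC = P * BSFC / rho_fuel
   = 44 * 240 / 840
   = 10560 / 840
   = 12.57 L/h


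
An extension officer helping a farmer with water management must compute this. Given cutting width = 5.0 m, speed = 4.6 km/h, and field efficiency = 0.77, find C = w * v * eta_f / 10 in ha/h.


C = w * v * eta_f / 10
  = 5.0 * 4.6 * 0.77 / 10
  = 17.71 / 10
  = 1.77 ha/h


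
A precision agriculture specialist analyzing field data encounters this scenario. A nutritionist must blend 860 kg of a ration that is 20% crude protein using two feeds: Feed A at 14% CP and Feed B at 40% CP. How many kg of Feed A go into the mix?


parts_A = CP_b - target = 40 - 20 = 20
parts_B = target - CP_a = 20 - 14 = 6
total_parts = 20 + 6 = 26
Feed A = 860 * 20 / 26 = 661.54 kg
Feed B = 860 * 6 / 26 = 198.46 kg

661.54 kg


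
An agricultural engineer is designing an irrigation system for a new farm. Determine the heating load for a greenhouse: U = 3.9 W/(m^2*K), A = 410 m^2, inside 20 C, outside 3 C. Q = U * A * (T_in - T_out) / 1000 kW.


dT = 20 - (3) = 17 K
Q = U * A * dT
  = 3.9 * 410 * 17
  = 27183 W = 27.18 kW


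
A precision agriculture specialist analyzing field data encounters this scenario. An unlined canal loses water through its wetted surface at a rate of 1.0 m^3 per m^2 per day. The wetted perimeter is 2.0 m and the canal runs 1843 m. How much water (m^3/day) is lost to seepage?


S = C * P * L
  = 1.0 * 2.0 * 1843
  = 3686 m^3/day


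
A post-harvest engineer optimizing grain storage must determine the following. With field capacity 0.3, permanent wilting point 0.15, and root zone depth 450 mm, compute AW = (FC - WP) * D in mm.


AW = (FC - WP) * D
   = (0.3 - 0.15) * 450
   = 0.15 * 450
   = 67.50 mm


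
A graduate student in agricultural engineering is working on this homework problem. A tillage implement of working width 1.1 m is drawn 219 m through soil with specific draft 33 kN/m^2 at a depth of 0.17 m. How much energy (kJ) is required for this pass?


E = k * d * w * L
  = 33 * 0.17 * 1.1 * 219
  = 1351.45 kJ


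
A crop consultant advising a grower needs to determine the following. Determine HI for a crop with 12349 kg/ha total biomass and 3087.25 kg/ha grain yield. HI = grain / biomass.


HI = grain_yield / biomass
   = 3087.25 / 12349
   = 0.25


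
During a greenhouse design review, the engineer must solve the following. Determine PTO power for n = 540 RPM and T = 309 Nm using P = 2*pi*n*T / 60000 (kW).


P = 2*pi*n*T / 60000
  = 2*pi * 540 * 309 / 60000
  = 1048412.30 / 60000
  = 17.47 kW


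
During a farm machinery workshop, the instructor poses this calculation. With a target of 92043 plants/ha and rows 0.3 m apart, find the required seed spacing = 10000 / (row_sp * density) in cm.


spacing = 10000 / (row_sp * density)
        = 10000 / (0.3 * 92043)
        = 10000 / 27612.90
        = 0.36215 m = 36.21 cm


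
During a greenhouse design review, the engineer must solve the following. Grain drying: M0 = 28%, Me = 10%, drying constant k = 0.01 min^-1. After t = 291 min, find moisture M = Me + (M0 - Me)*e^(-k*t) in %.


M = Me + (M0 - Me) * e^(-k*t)
  = 10 + (28 - 10) * e^(-0.01*291)
  = 10 + 18 * e^(-2.910)
  = 10 + 18 * 0.05448
  = 10 + 0.9806
  = 10.98%


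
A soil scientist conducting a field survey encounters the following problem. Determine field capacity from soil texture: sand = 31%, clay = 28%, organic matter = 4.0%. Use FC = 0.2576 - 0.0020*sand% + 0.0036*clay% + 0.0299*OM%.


FC = 0.2576 - 0.0020*31 + 0.0036*28 + 0.0299*4.0
   = 0.2576 - 0.0620 + 0.1008 + 0.1196
   = 0.4160


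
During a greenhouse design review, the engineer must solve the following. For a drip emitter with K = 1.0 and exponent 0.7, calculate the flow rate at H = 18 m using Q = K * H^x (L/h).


Q = K * H^x
  = 1.0 * 18^0.7
  = 1.0 * 7.5629
  = 7.56 L/h


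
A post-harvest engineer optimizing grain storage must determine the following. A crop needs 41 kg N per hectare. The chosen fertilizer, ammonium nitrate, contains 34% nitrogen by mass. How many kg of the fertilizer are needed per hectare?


Rate = N_required / (N_content / 100)
     = 41 / (34 / 100)
     = 41 / 0.34
     = 120.59 kg/ha


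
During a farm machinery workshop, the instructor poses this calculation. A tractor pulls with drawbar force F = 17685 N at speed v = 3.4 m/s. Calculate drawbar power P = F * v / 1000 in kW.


P = F * v / 1000
  = 17685 * 3.4 / 1000
  = 60129 / 1000
  = 60.13 kW


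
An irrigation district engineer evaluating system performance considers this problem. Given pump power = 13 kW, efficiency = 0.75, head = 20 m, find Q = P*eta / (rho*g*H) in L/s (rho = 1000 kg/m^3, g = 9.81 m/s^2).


Q = (P * 1000 * eta) / (rho * g * H)
  = (13 * 1000 * 0.75) / (1000 * 9.81 * 20)
  = 9750 / 196200
  = 0.04969 m^3/s = 49.69 L/s


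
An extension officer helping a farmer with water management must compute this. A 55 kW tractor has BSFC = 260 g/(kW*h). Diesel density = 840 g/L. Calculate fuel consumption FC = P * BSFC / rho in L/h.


FC = P * BSFC / rho_fuel
   = 55 * 260 / 840
   = 14300 / 840
   = 17.02 L/h


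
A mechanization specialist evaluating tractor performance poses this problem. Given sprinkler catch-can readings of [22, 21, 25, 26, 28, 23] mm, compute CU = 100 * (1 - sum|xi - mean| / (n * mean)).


xbar = 145 / 6 = 24.167
sum|xi - xbar| = 13
CU = 100 * (1 - 13 / (6 * 24.167))
   = 100 * (1 - 0.0897)
   = 91.03%


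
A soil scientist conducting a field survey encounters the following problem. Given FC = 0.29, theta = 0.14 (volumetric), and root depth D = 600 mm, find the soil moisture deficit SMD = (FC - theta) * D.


SMD = (FC - theta) * D
    = (0.29 - 0.14) * 600
    = 0.150 * 600
    = 90 mm


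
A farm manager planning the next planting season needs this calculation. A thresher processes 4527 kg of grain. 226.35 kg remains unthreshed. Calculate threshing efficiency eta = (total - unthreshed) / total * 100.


eta = (total - unthreshed) / total * 100
    = (4527 - 226.35) / 4527 * 100
    = 4300.65 / 4527 * 100
    = 95%


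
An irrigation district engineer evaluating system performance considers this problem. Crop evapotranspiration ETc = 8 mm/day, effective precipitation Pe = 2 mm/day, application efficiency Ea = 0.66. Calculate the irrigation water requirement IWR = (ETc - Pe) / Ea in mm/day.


IWR = (ETc - Pe) / Ea
    = (8 - 2) / 0.66
    = 6 / 0.66
    = 9.09 mm/day


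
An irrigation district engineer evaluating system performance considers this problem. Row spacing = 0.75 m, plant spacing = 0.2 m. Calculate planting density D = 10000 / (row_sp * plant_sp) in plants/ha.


D = 10000 / (row_sp * plant_sp)
  = 10000 / (0.75 * 0.2)
  = 10000 / 0.1500
  = 66666.67 plants/ha


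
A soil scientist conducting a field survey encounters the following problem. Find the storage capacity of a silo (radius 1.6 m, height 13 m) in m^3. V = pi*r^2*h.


V = pi * r^2 * h
  = pi * 1.6^2 * 13
  = pi * 2.56 * 13
  = 104.55 m^3


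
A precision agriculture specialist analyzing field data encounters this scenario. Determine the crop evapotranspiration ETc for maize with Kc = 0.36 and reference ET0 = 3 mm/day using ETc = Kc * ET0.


ETc = Kc * ET0
    = 0.36 * 3
    = 1.08 mm/day


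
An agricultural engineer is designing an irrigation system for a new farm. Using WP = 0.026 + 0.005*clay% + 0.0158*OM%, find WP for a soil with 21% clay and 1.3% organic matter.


WP = 0.026 + 0.005*21 + 0.0158*1.3
   = 0.026 + 0.1050 + 0.0205
   = 0.1515


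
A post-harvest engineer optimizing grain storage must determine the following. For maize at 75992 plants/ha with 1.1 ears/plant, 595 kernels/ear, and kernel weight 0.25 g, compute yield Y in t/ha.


Y = density * ears * kernels * kw
  = 75992 * 1.1 * 595 * 0.25 g/ha
  = 12434191.00 g/ha
  = 12434.19 kg/ha = 12.43 t/ha


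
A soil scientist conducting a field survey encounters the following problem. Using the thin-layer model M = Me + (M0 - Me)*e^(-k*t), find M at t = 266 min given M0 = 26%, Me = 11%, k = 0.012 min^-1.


M = Me + (M0 - Me) * e^(-k*t)
  = 11 + (26 - 11) * e^(-0.012*266)
  = 11 + 15 * e^(-3.192)
  = 11 + 15 * 0.04109
  = 11 + 0.6163
  = 11.62%


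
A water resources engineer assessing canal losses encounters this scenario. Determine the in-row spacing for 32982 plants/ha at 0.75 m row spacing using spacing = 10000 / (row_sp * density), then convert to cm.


spacing = 10000 / (row_sp * density)
        = 10000 / (0.75 * 32982)
        = 10000 / 24736.50
        = 0.40426 m = 40.43 cm


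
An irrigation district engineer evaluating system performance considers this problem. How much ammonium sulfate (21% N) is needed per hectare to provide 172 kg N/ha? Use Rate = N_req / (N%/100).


Rate = N_required / (N_content / 100)
     = 172 / (21 / 100)
     = 172 / 0.21
     = 819.05 kg/ha


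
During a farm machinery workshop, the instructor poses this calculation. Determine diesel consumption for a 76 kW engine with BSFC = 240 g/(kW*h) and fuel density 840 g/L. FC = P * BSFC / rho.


FC = P * BSFC / rho_fuel
   = 76 * 240 / 840
   = 18240 / 840
   = 21.71 L/h


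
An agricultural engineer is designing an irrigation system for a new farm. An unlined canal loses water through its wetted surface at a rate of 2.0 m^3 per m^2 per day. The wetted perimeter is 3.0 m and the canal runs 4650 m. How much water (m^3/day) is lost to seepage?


S = C * P * L
  = 2.0 * 3.0 * 4650
  = 27900 m^3/day


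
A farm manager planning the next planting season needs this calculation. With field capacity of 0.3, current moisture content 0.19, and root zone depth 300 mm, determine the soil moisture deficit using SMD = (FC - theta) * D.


SMD = (FC - theta) * D
    = (0.3 - 0.19) * 300
    = 0.110 * 300
    = 33 mm


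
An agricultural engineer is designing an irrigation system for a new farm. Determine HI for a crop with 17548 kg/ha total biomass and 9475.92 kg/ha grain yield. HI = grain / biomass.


HI = grain_yield / biomass
   = 9475.92 / 17548
   = 0.54


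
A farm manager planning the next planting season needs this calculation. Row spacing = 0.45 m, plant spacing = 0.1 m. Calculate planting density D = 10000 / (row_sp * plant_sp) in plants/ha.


D = 10000 / (row_sp * plant_sp)
  = 10000 / (0.45 * 0.1)
  = 10000 / 0.0450
  = 222222.22 plants/ha


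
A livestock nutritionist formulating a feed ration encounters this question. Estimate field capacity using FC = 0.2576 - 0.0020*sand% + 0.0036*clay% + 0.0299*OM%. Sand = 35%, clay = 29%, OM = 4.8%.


FC = 0.2576 - 0.0020*35 + 0.0036*29 + 0.0299*4.8
   = 0.2576 - 0.0700 + 0.1044 + 0.1435
   = 0.4355


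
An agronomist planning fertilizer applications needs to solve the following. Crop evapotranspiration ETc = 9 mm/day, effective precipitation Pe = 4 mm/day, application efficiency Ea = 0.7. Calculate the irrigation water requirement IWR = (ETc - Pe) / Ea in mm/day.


IWR = (ETc - Pe) / Ea
    = (9 - 4) / 0.7
    = 5 / 0.7
    = 7.14 mm/day


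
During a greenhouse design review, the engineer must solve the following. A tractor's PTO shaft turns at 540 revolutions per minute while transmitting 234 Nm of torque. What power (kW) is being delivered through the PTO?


P = 2*pi*n*T / 60000
  = 2*pi * 540 * 234 / 60000
  = 793943.30 / 60000
  = 13.23 kW


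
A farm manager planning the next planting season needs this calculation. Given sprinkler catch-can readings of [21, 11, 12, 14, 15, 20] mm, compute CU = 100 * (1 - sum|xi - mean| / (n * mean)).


xbar = 93 / 6 = 15.500
sum|xi - xbar| = 20
CU = 100 * (1 - 20 / (6 * 15.500))
   = 100 * (1 - 0.2151)
   = 78.49%


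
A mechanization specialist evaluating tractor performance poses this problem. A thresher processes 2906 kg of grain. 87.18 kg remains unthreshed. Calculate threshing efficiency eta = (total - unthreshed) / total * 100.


eta = (total - unthreshed) / total * 100
    = (2906 - 87.18) / 2906 * 100
    = 2818.82 / 2906 * 100
    = 97%


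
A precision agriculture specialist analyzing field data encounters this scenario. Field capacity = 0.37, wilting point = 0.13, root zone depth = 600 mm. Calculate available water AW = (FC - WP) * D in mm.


AW = (FC - WP) * D
   = (0.37 - 0.13) * 600
   = 0.24 * 600
   = 144 mm


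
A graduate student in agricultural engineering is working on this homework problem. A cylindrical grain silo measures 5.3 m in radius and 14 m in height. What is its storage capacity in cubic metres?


V = pi * r^2 * h
  = pi * 5.3^2 * 14
  = pi * 28.09 * 14
  = 1235.46 m^3


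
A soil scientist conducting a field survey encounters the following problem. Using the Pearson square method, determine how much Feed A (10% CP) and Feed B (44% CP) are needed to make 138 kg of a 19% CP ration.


parts_A = CP_b - target = 44 - 19 = 25
parts_B = target - CP_a = 19 - 10 = 9
total_parts = 25 + 9 = 34
Feed A = 138 * 25 / 34 = 101.47 kg
Feed B = 138 * 9 / 34 = 36.53 kg

101.47 kg


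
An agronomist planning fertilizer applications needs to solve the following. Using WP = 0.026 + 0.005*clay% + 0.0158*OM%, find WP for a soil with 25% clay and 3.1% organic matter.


WP = 0.026 + 0.005*25 + 0.0158*3.1
   = 0.026 + 0.1250 + 0.0490
   = 0.2000


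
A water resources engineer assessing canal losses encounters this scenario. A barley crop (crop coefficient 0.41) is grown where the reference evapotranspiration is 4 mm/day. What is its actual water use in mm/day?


ETc = Kc * ET0
    = 0.41 * 4
    = 1.64 mm/day


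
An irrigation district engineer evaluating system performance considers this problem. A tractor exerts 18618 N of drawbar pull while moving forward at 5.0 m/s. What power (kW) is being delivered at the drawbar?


P = F * v / 1000
  = 18618 * 5.0 / 1000
  = 93090 / 1000
  = 93.09 kW


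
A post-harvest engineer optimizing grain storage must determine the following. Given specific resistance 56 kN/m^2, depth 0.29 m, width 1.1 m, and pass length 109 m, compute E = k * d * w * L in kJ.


E = k * d * w * L
  = 56 * 0.29 * 1.1 * 109
  = 1947.18 kJ


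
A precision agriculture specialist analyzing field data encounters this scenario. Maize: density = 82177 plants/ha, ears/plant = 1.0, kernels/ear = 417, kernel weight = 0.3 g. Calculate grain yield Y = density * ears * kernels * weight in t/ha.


Y = density * ears * kernels * kw
  = 82177 * 1.0 * 417 * 0.3 g/ha
  = 10280342.70 g/ha
  = 10280.34 kg/ha = 10.28 t/ha


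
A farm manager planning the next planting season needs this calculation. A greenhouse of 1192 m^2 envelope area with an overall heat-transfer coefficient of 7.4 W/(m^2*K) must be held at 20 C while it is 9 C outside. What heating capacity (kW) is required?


dT = 20 - (9) = 11 K
Q = U * A * dT
  = 7.4 * 1192 * 11
  = 97028.80 W = 97.03 kW


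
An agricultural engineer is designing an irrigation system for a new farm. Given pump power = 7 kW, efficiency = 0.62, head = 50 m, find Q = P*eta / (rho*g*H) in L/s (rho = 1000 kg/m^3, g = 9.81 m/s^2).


Q = (P * 1000 * eta) / (rho * g * H)
  = (7 * 1000 * 0.62) / (1000 * 9.81 * 50)
  = 4340 / 490500
  = 0.00885 m^3/s = 8.85 L/s


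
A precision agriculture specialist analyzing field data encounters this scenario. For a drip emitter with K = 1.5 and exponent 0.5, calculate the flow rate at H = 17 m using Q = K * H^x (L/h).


Q = K * H^x
  = 1.5 * 17^0.5
  = 1.5 * 4.1231
  = 6.18 L/h


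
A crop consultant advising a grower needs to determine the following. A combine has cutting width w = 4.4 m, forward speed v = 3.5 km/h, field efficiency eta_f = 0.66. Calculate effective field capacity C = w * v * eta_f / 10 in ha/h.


C = w * v * eta_f / 10
  = 4.4 * 3.5 * 0.66 / 10
  = 10.16 / 10
  = 1.02 ha/h


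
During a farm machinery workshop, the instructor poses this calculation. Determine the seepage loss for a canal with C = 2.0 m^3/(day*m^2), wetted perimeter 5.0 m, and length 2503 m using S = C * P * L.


S = C * P * L
  = 2.0 * 5.0 * 2503
  = 25030 m^3/day


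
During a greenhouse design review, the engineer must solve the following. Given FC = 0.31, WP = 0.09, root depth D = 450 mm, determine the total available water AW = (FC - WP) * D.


AW = (FC - WP) * D
   = (0.31 - 0.09) * 450
   = 0.22 * 450
   = 99 mm


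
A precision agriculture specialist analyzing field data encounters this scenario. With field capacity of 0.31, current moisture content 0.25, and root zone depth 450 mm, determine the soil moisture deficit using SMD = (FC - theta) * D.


SMD = (FC - theta) * D
    = (0.31 - 0.25) * 450
    = 0.060 * 450
    = 27 mm


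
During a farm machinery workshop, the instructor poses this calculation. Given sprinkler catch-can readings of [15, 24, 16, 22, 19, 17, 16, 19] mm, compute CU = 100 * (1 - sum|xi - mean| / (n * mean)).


xbar = 148 / 8 = 18.500
sum|xi - xbar| = 20
CU = 100 * (1 - 20 / (8 * 18.500))
   = 100 * (1 - 0.1351)
   = 86.49%


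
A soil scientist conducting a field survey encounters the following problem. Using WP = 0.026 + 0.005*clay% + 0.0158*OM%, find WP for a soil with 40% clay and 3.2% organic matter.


WP = 0.026 + 0.005*40 + 0.0158*3.2
   = 0.026 + 0.2000 + 0.0506
   = 0.2766


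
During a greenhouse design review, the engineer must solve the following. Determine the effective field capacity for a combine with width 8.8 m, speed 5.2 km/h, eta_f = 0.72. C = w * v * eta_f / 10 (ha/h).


C = w * v * eta_f / 10
  = 8.8 * 5.2 * 0.72 / 10
  = 32.95 / 10
  = 3.29 ha/h


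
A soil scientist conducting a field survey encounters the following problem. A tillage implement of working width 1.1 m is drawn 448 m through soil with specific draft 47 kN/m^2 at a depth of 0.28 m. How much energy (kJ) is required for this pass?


E = k * d * w * L
  = 47 * 0.28 * 1.1 * 448
  = 6485.25 kJ


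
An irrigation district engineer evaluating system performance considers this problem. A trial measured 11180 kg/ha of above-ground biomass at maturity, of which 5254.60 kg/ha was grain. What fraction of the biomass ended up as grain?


HI = grain_yield / biomass
   = 5254.60 / 11180
   = 0.47


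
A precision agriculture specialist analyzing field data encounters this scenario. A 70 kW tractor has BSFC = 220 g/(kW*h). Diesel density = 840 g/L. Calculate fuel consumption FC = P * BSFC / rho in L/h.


FC = P * BSFC / rho_fuel
   = 70 * 220 / 840
   = 15400 / 840
   = 18.33 L/h


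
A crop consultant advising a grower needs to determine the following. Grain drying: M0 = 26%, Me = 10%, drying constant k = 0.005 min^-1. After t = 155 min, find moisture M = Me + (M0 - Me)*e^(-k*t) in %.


M = Me + (M0 - Me) * e^(-k*t)
  = 10 + (26 - 10) * e^(-0.005*155)
  = 10 + 16 * e^(-0.775)
  = 10 + 16 * 0.46070
  = 10 + 7.3713
  = 17.37%


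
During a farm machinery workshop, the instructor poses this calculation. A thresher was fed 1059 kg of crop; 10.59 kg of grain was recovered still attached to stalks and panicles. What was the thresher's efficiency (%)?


eta = (total - unthreshed) / total * 100
    = (1059 - 10.59) / 1059 * 100
    = 1048.41 / 1059 * 100
    = 99%


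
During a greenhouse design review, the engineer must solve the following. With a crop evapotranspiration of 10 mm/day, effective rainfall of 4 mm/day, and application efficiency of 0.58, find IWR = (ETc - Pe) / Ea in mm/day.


IWR = (ETc - Pe) / Ea
    = (10 - 4) / 0.58
    = 6 / 0.58
    = 10.34 mm/day


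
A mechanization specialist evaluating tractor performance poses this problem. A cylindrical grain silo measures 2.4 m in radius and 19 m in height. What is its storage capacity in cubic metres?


V = pi * r^2 * h
  = pi * 2.4^2 * 19
  = pi * 5.76 * 19
  = 343.82 m^3


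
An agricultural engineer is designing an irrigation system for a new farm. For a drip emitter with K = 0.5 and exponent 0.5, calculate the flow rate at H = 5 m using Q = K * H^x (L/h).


Q = K * H^x
  = 0.5 * 5^0.5
  = 0.5 * 2.2361
  = 1.12 L/h


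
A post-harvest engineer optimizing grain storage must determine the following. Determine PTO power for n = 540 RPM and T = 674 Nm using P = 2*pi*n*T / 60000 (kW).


P = 2*pi*n*T / 60000
  = 2*pi * 540 * 674 / 60000
  = 2286828.12 / 60000
  = 38.11 kW


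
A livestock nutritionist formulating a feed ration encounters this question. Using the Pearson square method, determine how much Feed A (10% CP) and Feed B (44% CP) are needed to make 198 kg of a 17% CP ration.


parts_A = CP_b - target = 44 - 17 = 27
parts_B = target - CP_a = 17 - 10 = 7
total_parts = 27 + 7 = 34
Feed A = 198 * 27 / 34 = 157.24 kg
Feed B = 198 * 7 / 34 = 40.76 kg

157.24 kg


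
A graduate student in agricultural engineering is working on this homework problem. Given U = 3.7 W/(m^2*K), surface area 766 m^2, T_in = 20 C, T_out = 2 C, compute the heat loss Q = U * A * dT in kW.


dT = 20 - (2) = 18 K
Q = U * A * dT
  = 3.7 * 766 * 18
  = 51015.60 W = 51.02 kW


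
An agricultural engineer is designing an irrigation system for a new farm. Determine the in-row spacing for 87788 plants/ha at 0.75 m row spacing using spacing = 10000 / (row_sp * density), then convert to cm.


spacing = 10000 / (row_sp * density)
        = 10000 / (0.75 * 87788)
        = 10000 / 65841
        = 0.15188 m = 15.19 cm


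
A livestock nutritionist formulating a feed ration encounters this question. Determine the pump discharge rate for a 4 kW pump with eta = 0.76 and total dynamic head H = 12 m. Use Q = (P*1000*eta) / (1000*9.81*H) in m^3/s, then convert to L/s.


Q = (P * 1000 * eta) / (rho * g * H)
  = (4 * 1000 * 0.76) / (1000 * 9.81 * 12)
  = 3040 / 117720
  = 0.02582 m^3/s = 25.82 L/s


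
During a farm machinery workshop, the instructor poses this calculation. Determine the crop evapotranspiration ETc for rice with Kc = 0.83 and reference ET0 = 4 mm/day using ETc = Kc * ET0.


ETc = Kc * ET0
    = 0.83 * 4
    = 3.32 mm/day


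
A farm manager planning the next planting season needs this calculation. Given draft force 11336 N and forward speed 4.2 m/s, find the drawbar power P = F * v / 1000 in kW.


P = F * v / 1000
  = 11336 * 4.2 / 1000
  = 47611.20 / 1000
  = 47.61 kW


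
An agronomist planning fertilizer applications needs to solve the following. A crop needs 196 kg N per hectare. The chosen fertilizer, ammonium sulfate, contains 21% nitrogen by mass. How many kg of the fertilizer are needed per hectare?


Rate = N_required / (N_content / 100)
     = 196 / (21 / 100)
     = 196 / 0.21
     = 933.33 kg/ha


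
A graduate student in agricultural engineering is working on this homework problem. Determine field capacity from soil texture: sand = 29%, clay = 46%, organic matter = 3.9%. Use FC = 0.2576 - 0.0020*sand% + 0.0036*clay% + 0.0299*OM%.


FC = 0.2576 - 0.0020*29 + 0.0036*46 + 0.0299*3.9
   = 0.2576 - 0.0580 + 0.1656 + 0.1166
   = 0.4818


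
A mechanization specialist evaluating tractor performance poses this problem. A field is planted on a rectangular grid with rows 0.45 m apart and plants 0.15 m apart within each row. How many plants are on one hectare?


D = 10000 / (row_sp * plant_sp)
  = 10000 / (0.45 * 0.15)
  = 10000 / 0.0675
  = 148148.15 plants/ha


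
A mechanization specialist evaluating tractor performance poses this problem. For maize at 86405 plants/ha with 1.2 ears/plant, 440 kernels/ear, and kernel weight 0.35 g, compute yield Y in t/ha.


Y = density * ears * kernels * kw
  = 86405 * 1.2 * 440 * 0.35 g/ha
  = 15967644.00 g/ha
  = 15967.64 kg/ha = 15.97 t/ha


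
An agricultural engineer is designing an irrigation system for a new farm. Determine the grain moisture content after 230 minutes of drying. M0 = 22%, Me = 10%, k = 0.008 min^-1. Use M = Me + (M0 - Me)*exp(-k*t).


M = Me + (M0 - Me) * e^(-k*t)
  = 10 + (22 - 10) * e^(-0.008*230)
  = 10 + 12 * e^(-1.840)
  = 10 + 12 * 0.15882
  = 10 + 1.9058
  = 11.91%


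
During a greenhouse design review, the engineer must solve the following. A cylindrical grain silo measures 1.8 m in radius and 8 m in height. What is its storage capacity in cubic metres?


V = pi * r^2 * h
  = pi * 1.8^2 * 8
  = pi * 3.24 * 8
  = 81.43 m^3


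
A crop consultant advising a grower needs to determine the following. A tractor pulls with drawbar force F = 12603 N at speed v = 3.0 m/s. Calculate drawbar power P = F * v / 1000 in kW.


P = F * v / 1000
  = 12603 * 3.0 / 1000
  = 37809 / 1000
  = 37.81 kW


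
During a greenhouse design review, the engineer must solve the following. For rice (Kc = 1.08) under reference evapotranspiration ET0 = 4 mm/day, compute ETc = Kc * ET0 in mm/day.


ETc = Kc * ET0
    = 1.08 * 4
    = 4.32 mm/day


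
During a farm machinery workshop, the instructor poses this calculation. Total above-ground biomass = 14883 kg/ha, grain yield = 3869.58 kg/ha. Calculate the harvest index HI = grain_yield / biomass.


HI = grain_yield / biomass
   = 3869.58 / 14883
   = 0.26


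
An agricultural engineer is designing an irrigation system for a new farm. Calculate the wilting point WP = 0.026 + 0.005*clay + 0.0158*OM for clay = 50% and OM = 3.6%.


WP = 0.026 + 0.005*50 + 0.0158*3.6
   = 0.026 + 0.2500 + 0.0569
   = 0.3329


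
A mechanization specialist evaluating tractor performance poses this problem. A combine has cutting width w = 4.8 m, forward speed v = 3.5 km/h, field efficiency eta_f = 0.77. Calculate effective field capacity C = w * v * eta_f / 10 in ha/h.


C = w * v * eta_f / 10
  = 4.8 * 3.5 * 0.77 / 10
  = 12.94 / 10
  = 1.29 ha/h


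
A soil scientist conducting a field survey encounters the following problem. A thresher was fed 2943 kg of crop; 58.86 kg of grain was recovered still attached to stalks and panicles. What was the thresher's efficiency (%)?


eta = (total - unthreshed) / total * 100
    = (2943 - 58.86) / 2943 * 100
    = 2884.14 / 2943 * 100
    = 98%
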